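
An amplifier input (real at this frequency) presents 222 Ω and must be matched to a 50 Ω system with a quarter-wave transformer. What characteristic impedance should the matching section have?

Z_qwt = √(Z_0·R_L) = √(50 × 222) = √11100

Z_qwt ≈ 105 Ω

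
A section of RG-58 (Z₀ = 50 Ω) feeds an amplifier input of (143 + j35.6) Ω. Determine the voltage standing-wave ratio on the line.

Γ = (Z_L − Z_0)/(Z_L + Z_0) = (93 + j35.6)/(193 + j35.6)
|Γ| = 99.6/196 = 0.507
VSWR = (1 + |Γ|)/(1 − |Γ|) = 1.51/0.493

VSWR ≈ 3.06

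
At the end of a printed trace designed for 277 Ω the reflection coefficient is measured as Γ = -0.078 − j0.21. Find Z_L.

Z_L = Z_0·(1 + Γ)/(1 − Γ) = 277·(0.922 − j0.21)/(1.08 + j0.21)

Z_L ≈ 218 − j96.5 Ω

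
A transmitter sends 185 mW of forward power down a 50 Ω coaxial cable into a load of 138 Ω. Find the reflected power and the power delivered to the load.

P_reflected ≈ 40.5 mW; P_delivered ≈ 144 mW

Γ = (138 − 50)/(138 + 50) = 0.468
|Γ|² = 0.219
P_refl = |Γ|²·P_inc = 40.5 mW, P_del = (1 − |Γ|²)·P_inc = 144 mW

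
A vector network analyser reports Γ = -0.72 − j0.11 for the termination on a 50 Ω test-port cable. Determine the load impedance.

Z_L = Z_0·(1 + Γ)/(1 − Γ) = 50·(0.28 − j0.11)/(1.72 + j0.11)

Z_L ≈ 7.9 − j3.7 Ω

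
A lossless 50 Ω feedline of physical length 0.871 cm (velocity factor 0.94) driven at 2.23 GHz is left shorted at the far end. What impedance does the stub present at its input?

λ = v/f = 0.94·c / 2.23 GHz = 0.126 m
βl = 2π·l/λ = 2π × 0.0689 = 24.8°
tan(βl) = 0.462
For a shorted stub, Z_in = jZ_0·tan(βl)

Z_in ≈ +j23.1 Ω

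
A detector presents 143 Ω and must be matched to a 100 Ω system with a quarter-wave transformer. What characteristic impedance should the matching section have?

Z_qwt ≈ 120 Ω

Z_qwt = √(Z_0·R_L) = √(100 × 143) = √14300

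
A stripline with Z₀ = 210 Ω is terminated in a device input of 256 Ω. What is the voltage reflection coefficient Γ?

Γ = 0.0987

Γ = (Z_L − Z_0)/(Z_L + Z_0) = (256 − 210)/(256 + 210) = 46/466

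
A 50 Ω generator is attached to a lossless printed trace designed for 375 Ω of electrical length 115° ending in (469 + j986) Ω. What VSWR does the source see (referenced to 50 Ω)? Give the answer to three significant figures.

tan(βl) = -2.14
Z_in = Z_0·(Z_L + jZ_0·tanβl)/(Z_0 + jZ_L·tanβl) = 51.2 + j48.1 Ω
Γ_s = (Z_in − Z_s)/(Z_in + Z_s) = (1.22 + j48.1)/(101 + j48.1), |Γ_s| = 0.429
VSWR = (1 + |Γ_s|)/(1 − |Γ_s|)

VSWR ≈ 2.5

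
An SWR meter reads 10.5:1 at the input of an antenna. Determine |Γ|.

|Γ| ≈ 0.826

|Γ| = (S − 1)/(S + 1) = (10.5 − 1)/(10.5 + 1) = 9.5/11.5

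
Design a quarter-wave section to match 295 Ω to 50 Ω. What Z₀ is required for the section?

Z_qwt = √(Z_0·R_L) = √(50 × 295) = √14750

Z_qwt ≈ 121 Ω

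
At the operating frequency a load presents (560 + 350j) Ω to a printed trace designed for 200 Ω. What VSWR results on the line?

Γ = (Z_L − Z_0)/(Z_L + Z_0) = (360 + j350)/(760 + j350)
|Γ| = 502/837 = 0.6
VSWR = (1 + |Γ|)/(1 − |Γ|) = 1.6/0.4

VSWR ≈ 4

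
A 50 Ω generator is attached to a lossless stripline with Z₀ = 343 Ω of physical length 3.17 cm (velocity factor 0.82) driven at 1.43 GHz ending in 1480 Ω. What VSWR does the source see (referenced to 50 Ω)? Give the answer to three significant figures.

λ = v/f = 0.82·c / 1.43 GHz = 0.172 m
βl = 2π·l/λ = 2π × 0.184 = 66.3°
tan(βl) = 2.28
Z_in = Z_0·(Z_L + jZ_0·tanβl)/(Z_0 + jZ_L·tanβl) = 93.8 − j141 Ω
Γ_s = (Z_in − Z_s)/(Z_in + Z_s) = (43.8 − j141)/(144 − j141), |Γ_s| = 0.733
VSWR = (1 + |Γ_s|)/(1 − |Γ_s|)

VSWR ≈ 6.48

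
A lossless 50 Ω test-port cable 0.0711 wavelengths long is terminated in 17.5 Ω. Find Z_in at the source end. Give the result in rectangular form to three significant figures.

Z_in ≈ 20.9 + j20.4 Ω

βl = 2π × 0.0711 = 25.6°
tan(βl) = tan(25.6°) = 0.479
Z_in = Z_0·(Z_L + jZ_0·tanβl)/(Z_0 + jZ_L·tanβl)
     = 50·(17.5 + j24)/(50 + j8.38)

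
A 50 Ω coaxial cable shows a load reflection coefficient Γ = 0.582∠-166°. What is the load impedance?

Z_L ≈ 13.4 − j5.7 Ω

Z_L = Z_0·(1 + Γ)/(1 − Γ) = 50·(0.435 − j0.141)/(1.56 + j0.141)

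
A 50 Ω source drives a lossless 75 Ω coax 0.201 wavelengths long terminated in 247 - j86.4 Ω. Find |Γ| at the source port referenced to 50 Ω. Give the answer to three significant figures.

βl = 2π × 0.201 = 72.4°
tan(βl) = 3.14
Z_in = Z_0·(Z_L + jZ_0·tanβl)/(Z_0 + jZ_L·tanβl) = 20.9 − j14.5 Ω
Γ_s = (Z_in − Z_s)/(Z_in + Z_s) = (-29.1 − j14.5)/(70.9 − j14.5), |Γ_s| = 0.449

|Γ| ≈ 0.449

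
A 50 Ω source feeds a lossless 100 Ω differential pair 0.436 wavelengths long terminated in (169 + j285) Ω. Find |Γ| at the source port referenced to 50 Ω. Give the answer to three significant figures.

βl = 2π × 0.436 = 157°
tan(βl) = -0.425
Z_in = Z_0·(Z_L + jZ_0·tanβl)/(Z_0 + jZ_L·tanβl) = 36.9 + j122 Ω
Γ_s = (Z_in − Z_s)/(Z_in + Z_s) = (-13.1 + j122)/(86.9 + j122), |Γ_s| = 0.818

|Γ| ≈ 0.818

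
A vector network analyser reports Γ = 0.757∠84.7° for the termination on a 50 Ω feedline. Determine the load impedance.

Z_L ≈ 14.9 + j52.6 Ω

Z_L = Z_0·(1 + Γ)/(1 − Γ) = 50·(1.07 + j0.754)/(0.93 − j0.754)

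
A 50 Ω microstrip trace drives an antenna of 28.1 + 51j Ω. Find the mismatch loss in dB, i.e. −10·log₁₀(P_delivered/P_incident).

Γ = (-21.9 + j51)/(78.1 + j51), |Γ| = 0.595
|Γ|² = 0.354, so P_del/P_inc = 1 − |Γ|² = 0.646
ML = −10·log₁₀(1 − |Γ|²)

mismatch loss ≈ 1.9 dB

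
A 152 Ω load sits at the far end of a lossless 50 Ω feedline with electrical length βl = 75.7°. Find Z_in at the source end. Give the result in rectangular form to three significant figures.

Z_in ≈ 17.4 − j11.3 Ω

tan(βl) = tan(75.7°) = 3.92
Z_in = Z_0·(Z_L + jZ_0·tanβl)/(Z_0 + jZ_L·tanβl)
     = 50·(152 + j196)/(50 + j596)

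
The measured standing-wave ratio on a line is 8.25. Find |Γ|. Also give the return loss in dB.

|Γ| ≈ 0.784; return loss ≈ 2.12 dB

|Γ| = (S − 1)/(S + 1) = (8.25 − 1)/(8.25 + 1) = 7.25/9.25
RL = −20·log₁₀|Γ| = −20·log₁₀(0.784)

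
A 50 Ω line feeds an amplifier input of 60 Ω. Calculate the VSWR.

VSWR ≈ 1.2

For a purely resistive load, VSWR = R_L/Z_0 or Z_0/R_L (whichever > 1) = 60/50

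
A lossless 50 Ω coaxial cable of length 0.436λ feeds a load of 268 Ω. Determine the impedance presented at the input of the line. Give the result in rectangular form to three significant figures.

Z_in ≈ 51.1 + j95.2 Ω

βl = 2π × 0.436 = 157°
tan(βl) = tan(157°) = -0.425
Z_in = Z_0·(Z_L + jZ_0·tanβl)/(Z_0 + jZ_L·tanβl)
     = 50·(268 − j21.3)/(50 − j114)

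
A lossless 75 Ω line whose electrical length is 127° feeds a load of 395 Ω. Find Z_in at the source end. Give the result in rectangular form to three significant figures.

tan(βl) = tan(127°) = -1.33
Z_in = Z_0·(Z_L + jZ_0·tanβl)/(Z_0 + jZ_L·tanβl)
     = 75·(395 − j99.5)/(75 − j524)

Z_in ≈ 21.9 + j53.4 Ω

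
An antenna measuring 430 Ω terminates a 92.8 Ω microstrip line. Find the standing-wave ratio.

Γ = (430 − 92.8)/(430 + 92.8) = 0.645
VSWR = (1 + 0.645)/(1 − 0.645)

VSWR ≈ 4.63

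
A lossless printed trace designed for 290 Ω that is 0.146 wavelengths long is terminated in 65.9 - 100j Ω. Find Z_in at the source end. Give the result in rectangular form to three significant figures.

βl = 2π × 0.146 = 52.6°
tan(βl) = tan(52.6°) = 1.31
Z_in = Z_0·(Z_L + jZ_0·tanβl)/(Z_0 + jZ_L·tanβl)
     = 290·(65.9 + j279)/(421 + j86.1)

Z_in ≈ 81.4 + j176 Ω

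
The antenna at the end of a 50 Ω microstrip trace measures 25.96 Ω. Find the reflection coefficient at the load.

Γ = -0.316

Γ = (Z_L − Z_0)/(Z_L + Z_0) = (25.96 − 50)/(25.96 + 50) = -24.04/75.96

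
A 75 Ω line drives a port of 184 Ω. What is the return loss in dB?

RL ≈ 7.52 dB

Γ = (184 − 75)/(184 + 75) = 0.421
RL = −20·log₁₀|Γ| = −20·log₁₀(0.421)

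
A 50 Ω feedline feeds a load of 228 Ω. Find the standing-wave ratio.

Γ = (228 − 50)/(228 + 50) = 0.64
VSWR = (1 + 0.64)/(1 − 0.64)

VSWR ≈ 4.56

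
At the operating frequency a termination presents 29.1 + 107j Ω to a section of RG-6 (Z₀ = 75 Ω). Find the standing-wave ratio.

VSWR ≈ 8.09

Γ = (Z_L − Z_0)/(Z_L + Z_0) = (-45.9 + j107)/(104.1 + j107)
|Γ| = 116/149 = 0.78
VSWR = (1 + |Γ|)/(1 − |Γ|) = 1.78/0.22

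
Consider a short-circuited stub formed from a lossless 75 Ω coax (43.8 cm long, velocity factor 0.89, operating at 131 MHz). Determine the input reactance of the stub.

X_in ≈ 335 Ω (inductive)

λ = v/f = 0.89·c / 131 MHz = 2.04 m
βl = 2π·l/λ = 2π × 0.215 = 77.4°
tan(βl) = 4.46
For a short-circuited stub, Z_in = jZ_0·tan(βl)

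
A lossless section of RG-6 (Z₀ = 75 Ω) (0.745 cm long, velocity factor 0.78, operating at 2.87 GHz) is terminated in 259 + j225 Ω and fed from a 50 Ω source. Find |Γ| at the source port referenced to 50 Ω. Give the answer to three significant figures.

|Γ| ≈ 0.787

λ = v/f = 0.78·c / 2.87 GHz = 0.0815 m
βl = 2π·l/λ = 2π × 0.0914 = 32.9°
tan(βl) = 0.647
Z_in = Z_0·(Z_L + jZ_0·tanβl)/(Z_0 + jZ_L·tanβl) = 62.5 − j142 Ω
Γ_s = (Z_in − Z_s)/(Z_in + Z_s) = (12.5 − j142)/(113 − j142), |Γ_s| = 0.787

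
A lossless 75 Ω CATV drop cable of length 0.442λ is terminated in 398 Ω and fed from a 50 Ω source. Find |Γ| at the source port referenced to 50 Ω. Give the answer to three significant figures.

|Γ| ≈ 0.762

βl = 2π × 0.442 = 159°
tan(βl) = -0.381
Z_in = Z_0·(Z_L + jZ_0·tanβl)/(Z_0 + jZ_L·tanβl) = 89.4 + j152 Ω
Γ_s = (Z_in − Z_s)/(Z_in + Z_s) = (39.4 + j152)/(139 + j152), |Γ_s| = 0.762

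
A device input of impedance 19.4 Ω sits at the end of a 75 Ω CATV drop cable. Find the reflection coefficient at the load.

Γ = (Z_L − Z_0)/(Z_L + Z_0) = (19.4 − 75)/(19.4 + 75) = -55.6/94.4

Γ = -0.589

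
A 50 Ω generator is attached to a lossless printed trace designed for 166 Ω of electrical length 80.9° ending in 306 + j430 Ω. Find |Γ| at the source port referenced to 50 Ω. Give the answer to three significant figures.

|Γ| ≈ 0.664

tan(βl) = 6.24
Z_in = Z_0·(Z_L + jZ_0·tanβl)/(Z_0 + jZ_L·tanβl) = 33.7 − j71.1 Ω
Γ_s = (Z_in − Z_s)/(Z_in + Z_s) = (-16.3 − j71.1)/(83.7 − j71.1), |Γ_s| = 0.664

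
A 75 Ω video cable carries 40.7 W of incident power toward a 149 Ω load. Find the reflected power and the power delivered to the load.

Γ = (149 − 75)/(149 + 75) = 0.33
|Γ|² = 0.109
P_refl = |Γ|²·P_inc = 4.44 W, P_del = (1 − |Γ|²)·P_inc = 36.3 W

P_reflected ≈ 4.44 W; P_delivered ≈ 36.3 W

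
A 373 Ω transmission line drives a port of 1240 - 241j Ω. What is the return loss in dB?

RL ≈ 5.16 dB

Γ = (867 − j241)/(1613 − j241), |Γ| = 0.552
RL = −20·log₁₀|Γ| = −20·log₁₀(0.552)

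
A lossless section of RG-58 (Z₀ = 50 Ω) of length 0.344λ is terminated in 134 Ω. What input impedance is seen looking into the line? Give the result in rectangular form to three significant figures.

Z_in ≈ 25.5 + j27.2 Ω

βl = 2π × 0.344 = 124°
tan(βl) = tan(124°) = -1.49
Z_in = Z_0·(Z_L + jZ_0·tanβl)/(Z_0 + jZ_L·tanβl)
     = 50·(134 − j74.6)/(50 − j200)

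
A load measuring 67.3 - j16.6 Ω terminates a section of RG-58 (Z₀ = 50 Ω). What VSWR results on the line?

Γ = (Z_L − Z_0)/(Z_L + Z_0) = (17.3 − j16.6)/(117.3 − j16.6)
|Γ| = 24/118 = 0.202
VSWR = (1 + |Γ|)/(1 − |Γ|) = 1.2/0.798

VSWR ≈ 1.51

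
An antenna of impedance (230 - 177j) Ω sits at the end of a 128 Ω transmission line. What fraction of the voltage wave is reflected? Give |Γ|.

|Γ| ≈ 0.512

Γ = (Z_L − Z_0)/(Z_L + Z_0) = (102 − j177)/(358 − j177)
|Γ| = 204/399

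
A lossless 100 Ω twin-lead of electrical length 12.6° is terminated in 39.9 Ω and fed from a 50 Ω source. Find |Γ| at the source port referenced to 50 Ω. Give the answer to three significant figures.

|Γ| ≈ 0.219

tan(βl) = 0.224
Z_in = Z_0·(Z_L + jZ_0·tanβl)/(Z_0 + jZ_L·tanβl) = 41.6 + j18.6 Ω
Γ_s = (Z_in − Z_s)/(Z_in + Z_s) = (-8.44 + j18.6)/(91.6 + j18.6), |Γ_s| = 0.219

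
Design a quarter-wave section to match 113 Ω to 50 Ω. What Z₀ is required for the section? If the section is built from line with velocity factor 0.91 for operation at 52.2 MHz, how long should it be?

Z_qwt = √(Z_0·R_L) = √(50 × 113) = √5650
λ = 0.91·c/f = 5.23 m, so l = λ/4 = 1.31 m

Z_qwt ≈ 75.2 Ω; length ≈ 1.31 m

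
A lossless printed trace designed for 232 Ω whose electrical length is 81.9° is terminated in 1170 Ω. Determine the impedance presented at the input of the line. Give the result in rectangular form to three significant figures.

Z_in ≈ 46.9 − j31.7 Ω

tan(βl) = tan(81.9°) = 7.03
Z_in = Z_0·(Z_L + jZ_0·tanβl)/(Z_0 + jZ_L·tanβl)
     = 232·(1170 + j1630)/(232 + j8220)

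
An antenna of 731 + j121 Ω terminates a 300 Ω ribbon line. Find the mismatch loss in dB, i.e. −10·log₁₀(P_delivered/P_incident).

mismatch loss ≈ 0.894 dB

Γ = (431 + j121)/(1031 + j121), |Γ| = 0.431
|Γ|² = 0.186, so P_del/P_inc = 1 − |Γ|² = 0.814
ML = −10·log₁₀(1 − |Γ|²)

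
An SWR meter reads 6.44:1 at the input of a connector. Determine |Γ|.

|Γ| ≈ 0.731

|Γ| = (S − 1)/(S + 1) = (6.44 − 1)/(6.44 + 1) = 5.44/7.44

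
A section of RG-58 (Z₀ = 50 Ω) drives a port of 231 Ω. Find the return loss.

Γ = (231 − 50)/(231 + 50) = 0.644
RL = −20·log₁₀|Γ| = −20·log₁₀(0.644)

RL ≈ 3.82 dB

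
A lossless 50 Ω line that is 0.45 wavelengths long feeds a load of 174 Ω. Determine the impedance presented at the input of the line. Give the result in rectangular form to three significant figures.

Z_in ≈ 84.4 + j79.2 Ω

βl = 2π × 0.45 = 162°
tan(βl) = tan(162°) = -0.325
Z_in = Z_0·(Z_L + jZ_0·tanβl)/(Z_0 + jZ_L·tanβl)
     = 50·(174 − j16.2)/(50 − j56.5)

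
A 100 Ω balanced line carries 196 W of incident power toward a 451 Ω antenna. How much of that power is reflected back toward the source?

P_reflected ≈ 79.5 W

Γ = (451 − 100)/(451 + 100) = 0.637
|Γ|² = 0.406
P_refl = |Γ|²·P_inc = 79.5 W, P_del = (1 − |Γ|²)·P_inc = 116 W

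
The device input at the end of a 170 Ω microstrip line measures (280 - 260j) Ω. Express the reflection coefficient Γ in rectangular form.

Γ = (Z_L − Z_0)/(Z_L + Z_0) = (110 − j260)/(450 − j260)

Γ ≈ 0.434 − j0.327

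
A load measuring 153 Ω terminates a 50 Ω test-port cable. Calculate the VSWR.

Γ = (153 − 50)/(153 + 50) = 0.507
VSWR = (1 + 0.507)/(1 − 0.507)

VSWR ≈ 3.06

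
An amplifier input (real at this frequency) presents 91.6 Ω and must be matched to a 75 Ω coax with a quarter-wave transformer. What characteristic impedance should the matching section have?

Z_qwt ≈ 82.9 Ω

Z_qwt = √(Z_0·R_L) = √(75 × 91.6) = √6870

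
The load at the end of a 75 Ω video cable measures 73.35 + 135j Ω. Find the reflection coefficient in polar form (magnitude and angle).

Γ = (Z_L − Z_0)/(Z_L + Z_0) = (-1.65 + j135)/(148.3 + j135)
|Γ| = 135/201 = 0.673

Γ ≈ 0.673 ∠ 48.4°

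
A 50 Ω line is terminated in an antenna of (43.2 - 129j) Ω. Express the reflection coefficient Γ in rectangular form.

Γ ≈ 0.632 − j0.509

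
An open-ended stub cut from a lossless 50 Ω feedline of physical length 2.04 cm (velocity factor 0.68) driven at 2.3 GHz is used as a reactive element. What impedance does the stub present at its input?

λ = v/f = 0.68·c / 2.3 GHz = 0.0887 m
βl = 2π·l/λ = 2π × 0.23 = 82.8°
tan(βl) = 7.92
For an open-ended stub, Z_in = −jZ_0·cot(βl) = −jZ_0/tan(βl)

Z_in ≈ −j6.32 Ω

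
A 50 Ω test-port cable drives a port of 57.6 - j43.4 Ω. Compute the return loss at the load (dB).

RL ≈ 8.41 dB

Γ = (7.6 − j43.4)/(107.6 − j43.4), |Γ| = 0.38
RL = −20·log₁₀|Γ| = −20·log₁₀(0.38)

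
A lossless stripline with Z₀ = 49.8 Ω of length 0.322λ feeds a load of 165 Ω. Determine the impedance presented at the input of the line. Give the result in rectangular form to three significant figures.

Z_in ≈ 18.2 + j21.5 Ω

βl = 2π × 0.322 = 116°
tan(βl) = tan(116°) = -2.06
Z_in = Z_0·(Z_L + jZ_0·tanβl)/(Z_0 + jZ_L·tanβl)
     = 49.8·(165 − j102)/(49.8 − j340)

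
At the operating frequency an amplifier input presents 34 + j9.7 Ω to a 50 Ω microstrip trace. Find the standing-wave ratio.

Γ = (Z_L − Z_0)/(Z_L + Z_0) = (-16 + j9.7)/(84 + j9.7)
|Γ| = 18.7/84.6 = 0.221
VSWR = (1 + |Γ|)/(1 − |Γ|) = 1.22/0.779

VSWR ≈ 1.57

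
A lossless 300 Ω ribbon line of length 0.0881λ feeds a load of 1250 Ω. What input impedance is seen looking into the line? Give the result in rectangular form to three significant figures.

βl = 2π × 0.0881 = 31.7°
tan(βl) = tan(31.7°) = 0.618
Z_in = Z_0·(Z_L + jZ_0·tanβl)/(Z_0 + jZ_L·tanβl)
     = 300·(1250 + j185)/(300 + j772)

Z_in ≈ 226 − j398 Ω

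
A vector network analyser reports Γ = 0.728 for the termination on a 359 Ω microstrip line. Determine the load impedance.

Z_L = Z_0·(1 + Γ)/(1 − Γ) = 359·(1.73)/(0.272)

Z_L ≈ 2280 Ω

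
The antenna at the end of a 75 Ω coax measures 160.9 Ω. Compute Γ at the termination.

Γ = 0.364

Γ = (Z_L − Z_0)/(Z_L + Z_0) = (160.9 − 75)/(160.9 + 75) = 85.9/235.9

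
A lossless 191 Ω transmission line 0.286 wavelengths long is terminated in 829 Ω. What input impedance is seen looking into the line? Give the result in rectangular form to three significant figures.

Z_in ≈ 46.2 + j41.5 Ω

βl = 2π × 0.286 = 103°
tan(βl) = tan(103°) = -4.35
Z_in = Z_0·(Z_L + jZ_0·tanβl)/(Z_0 + jZ_L·tanβl)
     = 191·(829 − j830)/(191 − j3600)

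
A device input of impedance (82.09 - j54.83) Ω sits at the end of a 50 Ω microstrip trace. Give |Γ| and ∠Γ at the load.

Γ = (Z_L − Z_0)/(Z_L + Z_0) = (32.09 − j54.83)/(132.1 − j54.83)
|Γ| = 63.5/143 = 0.444

Γ ≈ 0.444 ∠ -37.1°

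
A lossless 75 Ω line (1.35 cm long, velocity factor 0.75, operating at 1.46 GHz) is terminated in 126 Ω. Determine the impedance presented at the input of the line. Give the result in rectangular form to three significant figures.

Z_in ≈ 84.1 − j40.7 Ω

λ = v/f = 0.75·c / 1.46 GHz = 0.154 m
βl = 2π·l/λ = 2π × 0.0876 = 31.5°
tan(βl) = tan(31.5°) = 0.614
Z_in = Z_0·(Z_L + jZ_0·tanβl)/(Z_0 + jZ_L·tanβl)
     = 75·(126 + j46)/(75 + j77.3)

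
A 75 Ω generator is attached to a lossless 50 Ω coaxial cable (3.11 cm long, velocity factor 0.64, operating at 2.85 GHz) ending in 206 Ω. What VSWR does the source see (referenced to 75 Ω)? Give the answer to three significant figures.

λ = v/f = 0.64·c / 2.85 GHz = 0.0674 m
βl = 2π·l/λ = 2π × 0.462 = 166°
tan(βl) = -0.246
Z_in = Z_0·(Z_L + jZ_0·tanβl)/(Z_0 + jZ_L·tanβl) = 108 + j96.9 Ω
Γ_s = (Z_in − Z_s)/(Z_in + Z_s) = (32.8 + j96.9)/(183 + j96.9), |Γ_s| = 0.495
VSWR = (1 + |Γ_s|)/(1 − |Γ_s|)

VSWR ≈ 2.96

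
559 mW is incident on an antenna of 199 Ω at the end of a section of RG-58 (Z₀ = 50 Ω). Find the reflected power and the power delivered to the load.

Γ = (199 − 50)/(199 + 50) = 0.598
|Γ|² = 0.358
P_refl = |Γ|²·P_inc = 200 mW, P_del = (1 − |Γ|²)·P_inc = 359 mW

P_reflected ≈ 200 mW; P_delivered ≈ 359 mW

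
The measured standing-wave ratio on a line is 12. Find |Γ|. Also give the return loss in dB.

|Γ| ≈ 0.846; return loss ≈ 1.45 dB

|Γ| = (S − 1)/(S + 1) = (12 − 1)/(12 + 1) = 11/13
RL = −20·log₁₀|Γ| = −20·log₁₀(0.846)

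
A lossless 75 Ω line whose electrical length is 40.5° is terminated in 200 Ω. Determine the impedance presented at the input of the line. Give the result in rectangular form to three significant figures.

tan(βl) = tan(40.5°) = 0.854
Z_in = Z_0·(Z_L + jZ_0·tanβl)/(Z_0 + jZ_L·tanβl)
     = 75·(200 + j64.1)/(75 + j171)

Z_in ≈ 55.9 − j63.3 Ω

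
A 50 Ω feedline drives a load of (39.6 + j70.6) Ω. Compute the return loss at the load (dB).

RL ≈ 4.07 dB

Γ = (-10.4 + j70.6)/(89.6 + j70.6), |Γ| = 0.626
RL = −20·log₁₀|Γ| = −20·log₁₀(0.626)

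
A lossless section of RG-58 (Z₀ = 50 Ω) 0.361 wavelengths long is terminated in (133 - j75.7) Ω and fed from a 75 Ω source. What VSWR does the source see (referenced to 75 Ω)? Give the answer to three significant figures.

VSWR ≈ 3.72

βl = 2π × 0.361 = 130°
tan(βl) = -1.19
Z_in = Z_0·(Z_L + jZ_0·tanβl)/(Z_0 + jZ_L·tanβl) = 30.1 + j49.5 Ω
Γ_s = (Z_in − Z_s)/(Z_in + Z_s) = (-44.9 + j49.5)/(105 + j49.5), |Γ_s| = 0.576
VSWR = (1 + |Γ_s|)/(1 − |Γ_s|)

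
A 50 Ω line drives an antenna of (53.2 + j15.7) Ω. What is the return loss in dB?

RL ≈ 16.3 dB

Γ = (3.2 + j15.7)/(103.2 + j15.7), |Γ| = 0.153
RL = −20·log₁₀|Γ| = −20·log₁₀(0.153)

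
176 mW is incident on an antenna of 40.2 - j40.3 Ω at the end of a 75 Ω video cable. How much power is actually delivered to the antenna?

P_delivered ≈ 143 mW

|Γ| = |(-34.8 − j40.3)/(115.2 − j40.3)| = 0.436
|Γ|² = 0.19
P_refl = |Γ|²·P_inc = 33.5 mW, P_del = (1 − |Γ|²)·P_inc = 143 mW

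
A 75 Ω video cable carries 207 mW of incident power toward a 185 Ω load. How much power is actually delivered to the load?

Γ = (185 − 75)/(185 + 75) = 0.423
|Γ|² = 0.179
P_refl = |Γ|²·P_inc = 37.1 mW, P_del = (1 − |Γ|²)·P_inc = 170 mW

P_delivered ≈ 170 mW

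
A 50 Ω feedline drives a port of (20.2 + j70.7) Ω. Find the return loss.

Γ = (-29.8 + j70.7)/(70.2 + j70.7), |Γ| = 0.77
RL = −20·log₁₀|Γ| = −20·log₁₀(0.77)

RL ≈ 2.27 dB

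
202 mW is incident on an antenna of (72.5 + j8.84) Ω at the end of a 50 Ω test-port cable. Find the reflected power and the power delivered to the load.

|Γ| = |(22.5 + j8.84)/(122.5 + j8.84)| = 0.197
|Γ|² = 0.0387
P_refl = |Γ|²·P_inc = 7.83 mW, P_del = (1 − |Γ|²)·P_inc = 194 mW

P_reflected ≈ 7.83 mW; P_delivered ≈ 194 mW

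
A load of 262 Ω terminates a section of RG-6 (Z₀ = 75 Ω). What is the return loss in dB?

Γ = (262 − 75)/(262 + 75) = 0.555
RL = −20·log₁₀|Γ| = −20·log₁₀(0.555)

RL ≈ 5.12 dB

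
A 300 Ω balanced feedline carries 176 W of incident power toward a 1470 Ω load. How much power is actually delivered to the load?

Γ = (1470 − 300)/(1470 + 300) = 0.661
|Γ|² = 0.437
P_refl = |Γ|²·P_inc = 76.9 W, P_del = (1 − |Γ|²)·P_inc = 99.1 W

P_delivered ≈ 99.1 W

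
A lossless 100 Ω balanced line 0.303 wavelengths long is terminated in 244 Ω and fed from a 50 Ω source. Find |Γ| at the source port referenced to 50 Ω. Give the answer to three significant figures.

|Γ| ≈ 0.289

βl = 2π × 0.303 = 109°
tan(βl) = -2.89
Z_in = Z_0·(Z_L + jZ_0·tanβl)/(Z_0 + jZ_L·tanβl) = 45 + j28.2 Ω
Γ_s = (Z_in − Z_s)/(Z_in + Z_s) = (-5.02 + j28.2)/(95 + j28.2), |Γ_s| = 0.289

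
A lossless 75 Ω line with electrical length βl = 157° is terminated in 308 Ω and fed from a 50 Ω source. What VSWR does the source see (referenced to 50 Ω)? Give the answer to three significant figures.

VSWR ≈ 5.65

tan(βl) = -0.424
Z_in = Z_0·(Z_L + jZ_0·tanβl)/(Z_0 + jZ_L·tanβl) = 90 + j125 Ω
Γ_s = (Z_in − Z_s)/(Z_in + Z_s) = (40 + j125)/(140 + j125), |Γ_s| = 0.699
VSWR = (1 + |Γ_s|)/(1 − |Γ_s|)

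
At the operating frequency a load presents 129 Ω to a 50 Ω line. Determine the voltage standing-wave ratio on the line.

VSWR ≈ 2.58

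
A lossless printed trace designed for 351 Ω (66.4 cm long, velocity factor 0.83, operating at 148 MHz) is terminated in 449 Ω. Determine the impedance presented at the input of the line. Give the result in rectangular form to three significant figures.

Z_in ≈ 362 + j87.3 Ω

λ = v/f = 0.83·c / 148 MHz = 1.68 m
βl = 2π·l/λ = 2π × 0.395 = 142°
tan(βl) = tan(142°) = -0.779
Z_in = Z_0·(Z_L + jZ_0·tanβl)/(Z_0 + jZ_L·tanβl)
     = 351·(449 − j273)/(351 − j350)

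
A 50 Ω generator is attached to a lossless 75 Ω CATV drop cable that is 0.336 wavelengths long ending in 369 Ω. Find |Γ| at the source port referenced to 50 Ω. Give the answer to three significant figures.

|Γ| ≈ 0.629

βl = 2π × 0.336 = 121°
tan(βl) = -1.67
Z_in = Z_0·(Z_L + jZ_0·tanβl)/(Z_0 + jZ_L·tanβl) = 20.4 + j42.5 Ω
Γ_s = (Z_in − Z_s)/(Z_in + Z_s) = (-29.6 + j42.5)/(70.4 + j42.5), |Γ_s| = 0.629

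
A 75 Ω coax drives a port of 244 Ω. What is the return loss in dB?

RL ≈ 5.52 dB

Γ = (244 − 75)/(244 + 75) = 0.53
RL = −20·log₁₀|Γ| = −20·log₁₀(0.53)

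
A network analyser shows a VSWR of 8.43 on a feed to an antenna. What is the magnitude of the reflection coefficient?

|Γ| ≈ 0.788

|Γ| = (S − 1)/(S + 1) = (8.43 − 1)/(8.43 + 1) = 7.43/9.43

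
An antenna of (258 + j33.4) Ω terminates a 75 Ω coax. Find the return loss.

RL ≈ 5.1 dB

Γ = (183 + j33.4)/(333 + j33.4), |Γ| = 0.556
RL = −20·log₁₀|Γ| = −20·log₁₀(0.556)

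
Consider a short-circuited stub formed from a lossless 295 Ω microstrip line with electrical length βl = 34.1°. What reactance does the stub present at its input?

tan(βl) = 0.677
For a short-circuited stub, Z_in = jZ_0·tan(βl)

X_in ≈ 200 Ω (inductive)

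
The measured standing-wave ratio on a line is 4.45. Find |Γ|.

|Γ| = (S − 1)/(S + 1) = (4.45 − 1)/(4.45 + 1) = 3.45/5.45

|Γ| ≈ 0.633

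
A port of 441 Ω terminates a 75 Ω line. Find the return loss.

RL ≈ 2.98 dB

Γ = (441 − 75)/(441 + 75) = 0.709
RL = −20·log₁₀|Γ| = −20·log₁₀(0.709)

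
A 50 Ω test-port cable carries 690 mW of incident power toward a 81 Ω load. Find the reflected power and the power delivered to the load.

P_reflected ≈ 38.6 mW; P_delivered ≈ 651 mW

Γ = (81 − 50)/(81 + 50) = 0.237
|Γ|² = 0.056
P_refl = |Γ|²·P_inc = 38.6 mW, P_del = (1 − |Γ|²)·P_inc = 651 mW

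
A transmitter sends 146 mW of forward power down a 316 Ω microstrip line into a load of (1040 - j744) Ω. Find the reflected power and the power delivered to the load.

P_reflected ≈ 65.8 mW; P_delivered ≈ 80.2 mW

|Γ| = |(724 − j744)/(1356 − j744)| = 0.671
|Γ|² = 0.45
P_refl = |Γ|²·P_inc = 65.8 mW, P_del = (1 − |Γ|²)·P_inc = 80.2 mW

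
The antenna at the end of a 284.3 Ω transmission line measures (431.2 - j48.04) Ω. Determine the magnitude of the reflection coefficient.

|Γ| ≈ 0.216

Γ = (Z_L − Z_0)/(Z_L + Z_0) = (146.9 − j48.04)/(715.5 − j48.04)
|Γ| = 155/717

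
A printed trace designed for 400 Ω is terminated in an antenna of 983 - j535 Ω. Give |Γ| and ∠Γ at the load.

Γ ≈ 0.534 ∠ -21.4°

Γ = (Z_L − Z_0)/(Z_L + Z_0) = (583 − j535)/(1383 − j535)
|Γ| = 791/1480 = 0.534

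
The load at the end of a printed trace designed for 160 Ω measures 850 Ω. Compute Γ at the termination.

Γ = 0.683

Γ = (Z_L − Z_0)/(Z_L + Z_0) = (850 − 160)/(850 + 160) = 690/1010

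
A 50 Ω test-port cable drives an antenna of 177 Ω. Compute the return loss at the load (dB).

RL ≈ 5.04 dB

Γ = (177 − 50)/(177 + 50) = 0.559
RL = −20·log₁₀|Γ| = −20·log₁₀(0.559)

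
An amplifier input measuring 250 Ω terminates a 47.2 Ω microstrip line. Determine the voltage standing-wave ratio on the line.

For a purely resistive load, VSWR = R_L/Z_0 or Z_0/R_L (whichever > 1) = 250/47.2

VSWR ≈ 5.3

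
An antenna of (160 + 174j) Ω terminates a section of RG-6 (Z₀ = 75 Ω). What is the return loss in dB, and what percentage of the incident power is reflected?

Γ = (85 + j174)/(235 + j174), |Γ| = 0.662
RL = −20·log₁₀(0.662) = 3.58 dB
P_refl/P_inc = |Γ|² = 0.439

RL ≈ 3.58 dB; 43.9% of incident power reflected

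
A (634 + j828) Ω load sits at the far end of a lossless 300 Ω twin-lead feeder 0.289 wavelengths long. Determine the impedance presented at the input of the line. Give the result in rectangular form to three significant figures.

βl = 2π × 0.289 = 104°
tan(βl) = tan(104°) = -4
Z_in = Z_0·(Z_L + jZ_0·tanβl)/(Z_0 + jZ_L·tanβl)
     = 300·(634 − j372)/(3610 − j2540)

Z_in ≈ 49.8 + j4.09 Ω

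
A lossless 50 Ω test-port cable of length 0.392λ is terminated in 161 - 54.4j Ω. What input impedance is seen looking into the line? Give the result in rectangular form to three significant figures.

βl = 2π × 0.392 = 141°
tan(βl) = tan(141°) = -0.806
Z_in = Z_0·(Z_L + jZ_0·tanβl)/(Z_0 + jZ_L·tanβl)
     = 50·(161 − j94.7)/(6.14 − j130)

Z_in ≈ 39.3 + j60.2 Ω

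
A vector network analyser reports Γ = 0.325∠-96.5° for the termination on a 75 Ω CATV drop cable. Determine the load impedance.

Z_L ≈ 56.9 − j41.1 Ω

Z_L = Z_0·(1 + Γ)/(1 − Γ) = 75·(0.963 − j0.323)/(1.04 + j0.323)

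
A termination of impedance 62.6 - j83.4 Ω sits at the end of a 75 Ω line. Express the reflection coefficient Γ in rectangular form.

Γ = (Z_L − Z_0)/(Z_L + Z_0) = (-12.4 − j83.4)/(137.6 − j83.4)

Γ ≈ 0.203 − j0.483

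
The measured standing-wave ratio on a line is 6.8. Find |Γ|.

|Γ| = (S − 1)/(S + 1) = (6.8 − 1)/(6.8 + 1) = 5.8/7.8

|Γ| ≈ 0.744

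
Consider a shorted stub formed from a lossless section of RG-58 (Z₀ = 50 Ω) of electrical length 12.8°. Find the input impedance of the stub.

Z_in ≈ +j11.4 Ω

tan(βl) = 0.227
For a shorted stub, Z_in = jZ_0·tan(βl)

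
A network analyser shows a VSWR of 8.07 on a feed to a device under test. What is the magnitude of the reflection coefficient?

|Γ| ≈ 0.779

|Γ| = (S − 1)/(S + 1) = (8.07 − 1)/(8.07 + 1) = 7.07/9.07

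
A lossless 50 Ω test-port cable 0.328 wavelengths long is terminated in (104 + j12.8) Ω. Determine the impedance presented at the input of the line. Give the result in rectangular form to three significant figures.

βl = 2π × 0.328 = 118°
tan(βl) = tan(118°) = -1.87
Z_in = Z_0·(Z_L + jZ_0·tanβl)/(Z_0 + jZ_L·tanβl)
     = 50·(104 − j80.9)/(74 − j195)

Z_in ≈ 27 + j16.4 Ω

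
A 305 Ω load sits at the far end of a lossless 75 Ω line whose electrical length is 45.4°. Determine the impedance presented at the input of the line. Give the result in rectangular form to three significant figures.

Z_in ≈ 34.4 − j65.6 Ω

tan(βl) = tan(45.4°) = 1.01
Z_in = Z_0·(Z_L + jZ_0·tanβl)/(Z_0 + jZ_L·tanβl)
     = 75·(305 + j76.1)/(75 + j309)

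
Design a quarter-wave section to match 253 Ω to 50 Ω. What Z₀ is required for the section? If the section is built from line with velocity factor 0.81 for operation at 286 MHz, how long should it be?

Z_qwt ≈ 112 Ω; length ≈ 21.2 cm

Z_qwt = √(Z_0·R_L) = √(50 × 253) = √12650
λ = 0.81·c/f = 0.85 m, so l = λ/4 = 0.212 m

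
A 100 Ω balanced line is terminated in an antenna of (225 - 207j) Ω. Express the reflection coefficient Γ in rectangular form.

Γ = (Z_L − Z_0)/(Z_L + Z_0) = (125 − j207)/(325 − j207)

Γ ≈ 0.562 − j0.279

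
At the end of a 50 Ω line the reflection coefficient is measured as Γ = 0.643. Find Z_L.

Z_L ≈ 230 Ω

Z_L = Z_0·(1 + Γ)/(1 − Γ) = 50·(1.64)/(0.357)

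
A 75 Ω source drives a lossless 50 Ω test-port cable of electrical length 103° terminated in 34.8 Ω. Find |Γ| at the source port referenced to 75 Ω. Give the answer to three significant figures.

|Γ| ≈ 0.0906

tan(βl) = -4.33
Z_in = Z_0·(Z_L + jZ_0·tanβl)/(Z_0 + jZ_L·tanβl) = 68.2 − j11.1 Ω
Γ_s = (Z_in − Z_s)/(Z_in + Z_s) = (-6.83 − j11.1)/(143 − j11.1), |Γ_s| = 0.0906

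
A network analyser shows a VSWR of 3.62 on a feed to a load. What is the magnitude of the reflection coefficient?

|Γ| = (S − 1)/(S + 1) = (3.62 − 1)/(3.62 + 1) = 2.62/4.62

|Γ| ≈ 0.567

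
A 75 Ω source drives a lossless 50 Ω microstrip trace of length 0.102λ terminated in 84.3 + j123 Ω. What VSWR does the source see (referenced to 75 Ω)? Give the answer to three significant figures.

βl = 2π × 0.102 = 36.7°
tan(βl) = 0.746
Z_in = Z_0·(Z_L + jZ_0·tanβl)/(Z_0 + jZ_L·tanβl) = 57.6 − j105 Ω
Γ_s = (Z_in − Z_s)/(Z_in + Z_s) = (-17.4 − j105)/(133 − j105), |Γ_s| = 0.63
VSWR = (1 + |Γ_s|)/(1 − |Γ_s|)

VSWR ≈ 4.41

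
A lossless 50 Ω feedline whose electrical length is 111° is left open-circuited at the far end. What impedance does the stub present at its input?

Z_in ≈ +j19.2 Ω

tan(βl) = -2.61
For an open-circuited stub, Z_in = −jZ_0·cot(βl) = −jZ_0/tan(βl)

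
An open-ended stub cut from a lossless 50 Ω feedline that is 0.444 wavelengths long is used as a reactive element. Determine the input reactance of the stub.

X_in ≈ 136 Ω (inductive)

βl = 2π × 0.444 = 160°
tan(βl) = -0.367
For an open-ended stub, Z_in = −jZ_0·cot(βl) = −jZ_0/tan(βl)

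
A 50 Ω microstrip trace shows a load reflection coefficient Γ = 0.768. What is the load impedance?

Z_L = Z_0·(1 + Γ)/(1 − Γ) = 50·(1.77)/(0.232)

Z_L ≈ 381 Ω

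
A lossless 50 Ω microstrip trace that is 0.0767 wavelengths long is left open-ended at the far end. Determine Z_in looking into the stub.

βl = 2π × 0.0767 = 27.6°
tan(βl) = 0.523
For an open-ended stub, Z_in = −jZ_0·cot(βl) = −jZ_0/tan(βl)

Z_in ≈ −j95.6 Ω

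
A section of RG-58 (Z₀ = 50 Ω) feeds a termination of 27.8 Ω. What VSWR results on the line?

Γ = (27.8 − 50)/(27.8 + 50) = -0.285
VSWR = (1 + 0.285)/(1 − 0.285)

VSWR ≈ 1.8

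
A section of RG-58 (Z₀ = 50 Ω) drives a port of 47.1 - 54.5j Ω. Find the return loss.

RL ≈ 6.19 dB

Γ = (-2.9 − j54.5)/(97.1 − j54.5), |Γ| = 0.49
RL = −20·log₁₀|Γ| = −20·log₁₀(0.49)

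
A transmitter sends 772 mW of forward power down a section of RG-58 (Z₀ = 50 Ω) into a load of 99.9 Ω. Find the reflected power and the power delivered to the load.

P_reflected ≈ 85.5 mW; P_delivered ≈ 686 mW

Γ = (99.9 − 50)/(99.9 + 50) = 0.333
|Γ|² = 0.111
P_refl = |Γ|²·P_inc = 85.5 mW, P_del = (1 − |Γ|²)·P_inc = 686 mW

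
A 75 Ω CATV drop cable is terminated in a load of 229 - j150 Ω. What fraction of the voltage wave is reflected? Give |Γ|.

Γ = (Z_L − Z_0)/(Z_L + Z_0) = (154 − j150)/(304 − j150)
|Γ| = 215/339

|Γ| ≈ 0.634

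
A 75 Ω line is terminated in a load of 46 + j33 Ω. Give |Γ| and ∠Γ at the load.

Γ = (Z_L − Z_0)/(Z_L + Z_0) = (-29 + j33)/(121 + j33)
|Γ| = 43.9/125 = 0.35

Γ ≈ 0.35 ∠ 116°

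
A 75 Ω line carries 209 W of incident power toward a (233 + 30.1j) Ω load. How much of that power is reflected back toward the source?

|Γ| = |(158 + j30.1)/(308 + j30.1)| = 0.52
|Γ|² = 0.27
P_refl = |Γ|²·P_inc = 56.5 W, P_del = (1 − |Γ|²)·P_inc = 153 W

P_reflected ≈ 56.5 W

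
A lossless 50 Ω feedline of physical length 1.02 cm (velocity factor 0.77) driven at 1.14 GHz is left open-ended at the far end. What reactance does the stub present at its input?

X_in ≈ -153 Ω (capacitive)

λ = v/f = 0.77·c / 1.14 GHz = 0.203 m
βl = 2π·l/λ = 2π × 0.0503 = 18.1°
tan(βl) = 0.327
For an open-ended stub, Z_in = −jZ_0·cot(βl) = −jZ_0/tan(βl)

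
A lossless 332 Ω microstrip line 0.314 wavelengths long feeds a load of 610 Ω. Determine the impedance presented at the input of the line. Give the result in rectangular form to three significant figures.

βl = 2π × 0.314 = 113°
tan(βl) = tan(113°) = -2.35
Z_in = Z_0·(Z_L + jZ_0·tanβl)/(Z_0 + jZ_L·tanβl)
     = 332·(610 − j781)/(332 − j1430)

Z_in ≈ 203 + j94.3 Ω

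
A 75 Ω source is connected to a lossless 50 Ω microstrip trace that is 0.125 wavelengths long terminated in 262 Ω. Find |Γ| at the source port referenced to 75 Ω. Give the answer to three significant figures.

|Γ| ≈ 0.702

βl = 2π × 0.125 = 45°
tan(βl) = 1
Z_in = Z_0·(Z_L + jZ_0·tanβl)/(Z_0 + jZ_L·tanβl) = 18.4 − j46.5 Ω
Γ_s = (Z_in − Z_s)/(Z_in + Z_s) = (-56.6 − j46.5)/(93.4 − j46.5), |Γ_s| = 0.702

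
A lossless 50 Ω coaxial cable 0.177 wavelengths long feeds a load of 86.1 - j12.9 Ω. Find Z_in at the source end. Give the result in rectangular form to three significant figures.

βl = 2π × 0.177 = 63.7°
tan(βl) = tan(63.7°) = 2.03
Z_in = Z_0·(Z_L + jZ_0·tanβl)/(Z_0 + jZ_L·tanβl)
     = 50·(86.1 + j88.4)/(76.1 + j174)

Z_in ≈ 30.3 − j11.4 Ω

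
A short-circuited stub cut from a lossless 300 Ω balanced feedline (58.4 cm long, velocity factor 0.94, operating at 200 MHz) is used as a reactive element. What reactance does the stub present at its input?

X_in ≈ -180 Ω (capacitive)

λ = v/f = 0.94·c / 200 MHz = 1.41 m
βl = 2π·l/λ = 2π × 0.414 = 149°
tan(βl) = -0.598
For a short-circuited stub, Z_in = jZ_0·tan(βl)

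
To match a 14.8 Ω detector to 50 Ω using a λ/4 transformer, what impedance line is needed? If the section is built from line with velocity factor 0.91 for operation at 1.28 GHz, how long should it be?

Z_qwt ≈ 27.2 Ω; length ≈ 5.33 cm

Z_qwt = √(Z_0·R_L) = √(50 × 14.8) = √740
λ = 0.91·c/f = 0.213 m, so l = λ/4 = 0.0533 m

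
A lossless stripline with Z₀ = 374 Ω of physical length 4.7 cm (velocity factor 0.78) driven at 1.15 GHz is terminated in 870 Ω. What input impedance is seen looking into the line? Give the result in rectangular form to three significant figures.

Z_in ≈ 163 − j36.5 Ω

λ = v/f = 0.78·c / 1.15 GHz = 0.203 m
βl = 2π·l/λ = 2π × 0.231 = 83.2°
tan(βl) = tan(83.2°) = 8.33
Z_in = Z_0·(Z_L + jZ_0·tanβl)/(Z_0 + jZ_L·tanβl)
     = 374·(870 + j3120)/(374 + j7250)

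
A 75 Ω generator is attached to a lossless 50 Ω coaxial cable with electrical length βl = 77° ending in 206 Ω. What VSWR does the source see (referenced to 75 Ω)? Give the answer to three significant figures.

VSWR ≈ 6.01

tan(βl) = 4.33
Z_in = Z_0·(Z_L + jZ_0·tanβl)/(Z_0 + jZ_L·tanβl) = 12.7 − j10.8 Ω
Γ_s = (Z_in − Z_s)/(Z_in + Z_s) = (-62.3 − j10.8)/(87.7 − j10.8), |Γ_s| = 0.715
VSWR = (1 + |Γ_s|)/(1 − |Γ_s|)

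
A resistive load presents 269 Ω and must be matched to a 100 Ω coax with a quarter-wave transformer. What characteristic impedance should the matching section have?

Z_qwt ≈ 164 Ω

Z_qwt = √(Z_0·R_L) = √(100 × 269) = √26900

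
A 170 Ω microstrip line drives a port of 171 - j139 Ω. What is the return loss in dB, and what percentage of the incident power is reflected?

Γ = (1 − j139)/(341 − j139), |Γ| = 0.377
RL = −20·log₁₀(0.377) = 8.46 dB
P_refl/P_inc = |Γ|² = 0.142

RL ≈ 8.46 dB; 14.2% of incident power reflected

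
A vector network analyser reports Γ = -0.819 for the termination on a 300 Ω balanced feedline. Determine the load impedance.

Z_L ≈ 29.9 Ω

Z_L = Z_0·(1 + Γ)/(1 − Γ) = 300·(0.181)/(1.82)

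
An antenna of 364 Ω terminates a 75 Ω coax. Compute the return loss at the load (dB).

RL ≈ 3.63 dB

Γ = (364 − 75)/(364 + 75) = 0.658
RL = −20·log₁₀|Γ| = −20·log₁₀(0.658)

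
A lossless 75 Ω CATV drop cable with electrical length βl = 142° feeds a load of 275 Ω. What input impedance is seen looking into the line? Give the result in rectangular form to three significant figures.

Z_in ≈ 48.1 + j79.2 Ω

tan(βl) = tan(142°) = -0.781
Z_in = Z_0·(Z_L + jZ_0·tanβl)/(Z_0 + jZ_L·tanβl)
     = 75·(275 − j58.6)/(75 − j215)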